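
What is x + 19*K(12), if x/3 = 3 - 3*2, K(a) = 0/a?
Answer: -9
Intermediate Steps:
K(a) = 0
x = -9 (x = 3*(3 - 3*2) = 3*(3 - 6) = 3*(-3) = -9)
x + 19*K(12) = -9 + 19*0 = -9 + 0 = -9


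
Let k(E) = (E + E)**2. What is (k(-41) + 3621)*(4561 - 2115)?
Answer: 25303870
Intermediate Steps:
k(E) = 4*E**2 (k(E) = (2*E)**2 = 4*E**2)
(k(-41) + 3621)*(4561 - 2115) = (4*(-41)**2 + 3621)*(4561 - 2115) = (4*1681 + 3621)*2446 = (6724 + 3621)*2446 = 10345*2446 = 25303870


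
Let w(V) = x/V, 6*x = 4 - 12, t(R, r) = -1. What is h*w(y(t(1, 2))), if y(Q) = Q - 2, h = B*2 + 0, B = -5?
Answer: -40/9 ≈ -4.4444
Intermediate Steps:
h = -10 (h = -5*2 + 0 = -10 + 0 = -10)
y(Q) = -2 + Q
x = -4/3 (x = (4 - 12)/6 = (1/6)*(-8) = -4/3 ≈ -1.3333)
w(V) = -4/(3*V)
h*w(y(t(1, 2))) = -(-40)/(3*(-2 - 1)) = -(-40)/(3*(-3)) = -(-40)*(-1)/(3*3) = -10*4/9 = -40/9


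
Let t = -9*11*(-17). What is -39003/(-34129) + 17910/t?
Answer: 75210271/6382123 ≈ 11.785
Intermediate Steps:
t = 1683 (t = -99*(-17) = 1683)
-39003/(-34129) + 17910/t = -39003/(-34129) + 17910/1683 = -39003*(-1/34129) + 17910*(1/1683) = 39003/34129 + 1990/187 = 75210271/6382123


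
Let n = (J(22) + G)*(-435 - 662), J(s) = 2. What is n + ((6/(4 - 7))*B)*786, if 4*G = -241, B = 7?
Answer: 211585/4 ≈ 52896.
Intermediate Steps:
G = -241/4 (G = (¼)*(-241) = -241/4 ≈ -60.250)
n = 255601/4 (n = (2 - 241/4)*(-435 - 662) = -233/4*(-1097) = 255601/4 ≈ 63900.)
n + ((6/(4 - 7))*B)*786 = 255601/4 + ((6/(4 - 7))*7)*786 = 255601/4 + ((6/(-3))*7)*786 = 255601/4 + (-⅓*6*7)*786 = 255601/4 - 2*7*786 = 255601/4 - 14*786 = 255601/4 - 11004 = 211585/4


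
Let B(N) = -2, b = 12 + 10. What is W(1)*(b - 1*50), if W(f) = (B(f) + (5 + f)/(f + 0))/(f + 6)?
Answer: -16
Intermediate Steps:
b = 22
W(f) = (-2 + (5 + f)/f)/(6 + f) (W(f) = (-2 + (5 + f)/(f + 0))/(f + 6) = (-2 + (5 + f)/f)/(6 + f))
W(1)*(b - 1*50) = ((5 - 1*1)/(1*(6 + 1)))*(22 - 1*50) = (1*(5 - 1)/7)*(22 - 50) = (1*(⅐)*4)*(-28) = (4/7)*(-28) = -16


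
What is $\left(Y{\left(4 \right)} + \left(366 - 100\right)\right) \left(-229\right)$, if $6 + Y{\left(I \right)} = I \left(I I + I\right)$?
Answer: $-77860$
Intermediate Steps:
$Y{\left(I \right)} = -6 + I \left(I + I^{2}\right)$ ($Y{\left(I \right)} = -6 + I \left(I I + I\right) = -6 + I \left(I^{2} + I\right) = -6 + I \left(I + I^{2}\right)$)
$\left(Y{\left(4 \right)} + \left(366 - 100\right)\right) \left(-229\right) = \left(\left(-6 + 4^{2} + 4^{3}\right) + \left(366 - 100\right)\right) \left(-229\right) = \left(\left(-6 + 16 + 64\right) + 266\right) \left(-229\right) = \left(74 + 266\right) \left(-229\right) = 340 \left(-229\right) = -77860$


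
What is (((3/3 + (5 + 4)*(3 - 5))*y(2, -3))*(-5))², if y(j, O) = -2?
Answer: 28900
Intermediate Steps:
(((3/3 + (5 + 4)*(3 - 5))*y(2, -3))*(-5))² = (((3/3 + (5 + 4)*(3 - 5))*(-2))*(-5))² = (((3*(⅓) + 9*(-2))*(-2))*(-5))² = (((1 - 18)*(-2))*(-5))² = (-17*(-2)*(-5))² = (34*(-5))² = (-170)² = 28900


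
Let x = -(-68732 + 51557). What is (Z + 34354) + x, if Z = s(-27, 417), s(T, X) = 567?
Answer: 52096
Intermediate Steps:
Z = 567
x = 17175 (x = -1*(-17175) = 17175)
(Z + 34354) + x = (567 + 34354) + 17175 = 34921 + 17175 = 52096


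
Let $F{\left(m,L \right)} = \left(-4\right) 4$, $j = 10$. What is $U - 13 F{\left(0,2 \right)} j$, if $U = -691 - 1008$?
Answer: $381$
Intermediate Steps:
$F{\left(m,L \right)} = -16$
$U = -1699$
$U - 13 F{\left(0,2 \right)} j = -1699 - 13 \left(-16\right) 10 = -1699 - \left(-208\right) 10 = -1699 - -2080 = -1699 + 2080 = 381$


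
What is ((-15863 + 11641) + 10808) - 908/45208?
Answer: 74434745/11302 ≈ 6586.0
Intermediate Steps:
((-15863 + 11641) + 10808) - 908/45208 = (-4222 + 10808) - 908*1/45208 = 6586 - 227/11302 = 74434745/11302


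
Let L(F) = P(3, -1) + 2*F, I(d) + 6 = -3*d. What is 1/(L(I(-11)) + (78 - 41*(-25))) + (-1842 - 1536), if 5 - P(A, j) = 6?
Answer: -3904967/1156 ≈ -3378.0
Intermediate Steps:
I(d) = -6 - 3*d
P(A, j) = -1 (P(A, j) = 5 - 1*6 = 5 - 6 = -1)
L(F) = -1 + 2*F
1/(L(I(-11)) + (78 - 41*(-25))) + (-1842 - 1536) = 1/((-1 + 2*(-6 - 3*(-11))) + (78 - 41*(-25))) + (-1842 - 1536) = 1/((-1 + 2*(-6 + 33)) + (78 + 1025)) - 3378 = 1/((-1 + 2*27) + 1103) - 3378 = 1/((-1 + 54) + 1103) - 3378 = 1/(53 + 1103) - 3378 = 1/1156 - 3378 = -3904967/1156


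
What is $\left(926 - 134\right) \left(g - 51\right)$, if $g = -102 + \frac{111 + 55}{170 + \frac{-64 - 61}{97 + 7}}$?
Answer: $- \frac{2113571592}{17555} \approx -1.204 \cdot 10^{5}$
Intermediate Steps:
$g = - \frac{1773346}{17555}$ ($g = -102 + \frac{166}{170 - \frac{125}{104}} = -102 + \frac{166}{\frac{17555}{104}} = -102 + 166 \cdot \frac{104}{17555} = -102 + \frac{17264}{17555} = - \frac{1773346}{17555} \approx -101.02$)
$\left(926 - 134\right) \left(g - 51\right) = \left(926 - 134\right) \left(- \frac{1773346}{17555} - 51\right) = 792 \left(- \frac{1773346}{17555} + \left(\left(6 - 1\right) - 56\right)\right) = 792 \left(- \frac{1773346}{17555} + \left(5 - 56\right)\right) = 792 \left(- \frac{1773346}{17555} - 51\right) = 792 \left(- \frac{2668651}{17555}\right) = - \frac{2113571592}{17555}$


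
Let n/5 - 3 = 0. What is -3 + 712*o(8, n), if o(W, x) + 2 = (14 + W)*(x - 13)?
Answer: 29901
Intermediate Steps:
n = 15 (n = 15 + 5*0 = 15 + 0 = 15)
o(W, x) = -2 + (-13 + x)*(14 + W) (o(W, x) = -2 + (14 + W)*(x - 13) = -2 + (14 + W)*(-13 + x) = -2 + (-13 + x)*(14 + W))
-3 + 712*o(8, n) = -3 + 712*(-184 - 13*8 + 14*15 + 8*15) = -3 + 712*(-184 - 104 + 210 + 120) = -3 + 712*42 = -3 + 29904 = 29901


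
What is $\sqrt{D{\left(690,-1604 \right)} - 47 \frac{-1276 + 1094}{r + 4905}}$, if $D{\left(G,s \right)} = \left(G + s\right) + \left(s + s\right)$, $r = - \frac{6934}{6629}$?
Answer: $\frac{2 i \sqrt{1088561546132984759}}{32508311} \approx 64.189 i$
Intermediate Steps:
$r = - \frac{6934}{6629}$ ($r = \left(-6934\right) \frac{1}{6629} = - \frac{6934}{6629} \approx -1.046$)
$D{\left(G,s \right)} = G + 3 s$ ($D{\left(G,s \right)} = \left(G + s\right) + 2 s = G + 3 s$)
$\sqrt{D{\left(690,-1604 \right)} - 47 \frac{-1276 + 1094}{r + 4905}} = \sqrt{\left(690 + 3 \left(-1604\right)\right) - 47 \frac{-1276 + 1094}{- \frac{6934}{6629} + 4905}} = \sqrt{\left(690 - 4812\right) - 47 \left(- \frac{182}{\frac{32508311}{6629}}\right)} = \sqrt{-4122 - 47 \left(\left(-182\right) \frac{6629}{32508311}\right)} = \sqrt{-4122 - - \frac{56704466}{32508311}} = \sqrt{-4122 + \frac{56704466}{32508311}} = \sqrt{- \frac{133942553476}{32508311}} = \frac{2 i \sqrt{1088561546132984759}}{32508311}$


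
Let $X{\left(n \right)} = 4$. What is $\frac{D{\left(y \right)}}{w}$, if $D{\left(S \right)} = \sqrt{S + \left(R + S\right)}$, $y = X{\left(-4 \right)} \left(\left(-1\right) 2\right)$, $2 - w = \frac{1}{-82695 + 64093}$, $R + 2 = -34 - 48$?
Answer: $\frac{37204 i}{7441} \approx 4.9999 i$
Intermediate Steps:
$R = -84$ ($R = -2 - 82 = -84$)
$w = \frac{37205}{18602}$ ($w = 2 - \frac{1}{-82695 + 64093} = 2 - \frac{1}{-18602} = 2 - - \frac{1}{18602} = 2 + \frac{1}{18602} = \frac{37205}{18602} \approx 2.0001$)
$y = -8$ ($y = 4 \left(\left(-1\right) 2\right) = 4 \left(-2\right) = -8$)
$D{\left(S \right)} = \sqrt{-84 + 2 S}$ ($D{\left(S \right)} = \sqrt{S + \left(-84 + S\right)} = \sqrt{-84 + 2 S}$)
$\frac{D{\left(y \right)}}{w} = \frac{\sqrt{-84 + 2 \left(-8\right)}}{\frac{37205}{18602}} = \sqrt{-84 - 16} \cdot \frac{18602}{37205} = \sqrt{-100} \cdot \frac{18602}{37205} = 10 i \frac{18602}{37205} = \frac{37204 i}{7441}$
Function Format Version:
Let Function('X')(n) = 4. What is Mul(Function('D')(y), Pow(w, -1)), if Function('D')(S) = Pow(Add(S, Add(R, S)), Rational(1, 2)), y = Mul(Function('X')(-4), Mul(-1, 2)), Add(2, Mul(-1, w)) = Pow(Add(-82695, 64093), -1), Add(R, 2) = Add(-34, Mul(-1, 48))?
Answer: Mul(Rational(37204, 7441), I) ≈ Mul(4.9999, I)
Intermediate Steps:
R = -84 (R = Add(-2, Add(-34, Mul(-1, 48))) = Add(-2, Add(-34, -48)) = Add(-2, -82) = -84)
w = Rational(37205, 18602) (w = Add(2, Mul(-1, Pow(Add(-82695, 64093), -1))) = Add(2, Mul(-1, Pow(-18602, -1))) = Add(2, Mul(-1, Rational(-1, 18602))) = Add(2, Rational(1, 18602)) = Rational(37205, 18602) ≈ 2.0001)
y = -8 (y = Mul(4, Mul(-1, 2)) = Mul(4, -2) = -8)
Function('D')(S) = Pow(Add(-84, Mul(2, S)), Rational(1, 2)) (Function('D')(S) = Pow(Add(S, Add(-84, S)), Rational(1, 2)) = Pow(Add(-84, Mul(2, S)), Rational(1, 2)))
Mul(Function('D')(y), Pow(w, -1)) = Mul(Pow(Add(-84, Mul(2, -8)), Rational(1, 2)), Pow(Rational(37205, 18602), -1)) = Mul(Pow(Add(-84, -16), Rational(1, 2)), Rational(18602, 37205)) = Mul(Pow(-100, Rational(1, 2)), Rational(18602, 37205)) = Mul(Mul(10, I), Rational(18602, 37205)) = Mul(Rational(37204, 7441), I)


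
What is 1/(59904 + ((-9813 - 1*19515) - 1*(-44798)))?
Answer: 1/75374 ≈ 1.3267e-5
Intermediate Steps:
1/(59904 + ((-9813 - 1*19515) - 1*(-44798))) = 1/(59904 + ((-9813 - 19515) + 44798)) = 1/(59904 + (-29328 + 44798)) = 1/(59904 + 15470) = 1/75374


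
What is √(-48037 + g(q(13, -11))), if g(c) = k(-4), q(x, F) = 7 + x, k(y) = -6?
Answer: I*√48043 ≈ 219.19*I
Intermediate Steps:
g(c) = -6
√(-48037 + g(q(13, -11))) = √(-48037 - 6) = √(-48043) = I*√48043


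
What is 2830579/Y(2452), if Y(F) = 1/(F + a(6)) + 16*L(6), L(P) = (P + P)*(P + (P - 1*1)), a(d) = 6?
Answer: 6957563182/5191297 ≈ 1340.2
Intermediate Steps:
L(P) = 2*P*(-1 + 2*P) (L(P) = (2*P)*(P + (P - 1)) = (2*P)*(P + (-1 + P)) = (2*P)*(-1 + 2*P) = 2*P*(-1 + 2*P))
Y(F) = 2112 + 1/(6 + F) (Y(F) = 1/(F + 6) + 16*(2*6*(-1 + 2*6)) = 1/(6 + F) + 16*(2*6*(-1 + 12)) = 1/(6 + F) + 16*(2*6*11) = 1/(6 + F) + 16*132 = 1/(6 + F) + 2112 = 2112 + 1/(6 + F))
2830579/Y(2452) = 2830579/(((12673 + 2112*2452)/(6 + 2452))) = 2830579/(((12673 + 5178624)/2458)) = 2830579/(((1/2458)*5191297)) = 2830579/(5191297/2458) = 2830579*(2458/5191297) = 6957563182/5191297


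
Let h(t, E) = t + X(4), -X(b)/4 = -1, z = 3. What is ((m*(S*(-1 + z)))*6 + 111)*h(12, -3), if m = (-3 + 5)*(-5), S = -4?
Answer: 9456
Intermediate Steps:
X(b) = 4 (X(b) = -4*(-1) = 4)
h(t, E) = 4 + t (h(t, E) = t + 4 = 4 + t)
m = -10 (m = 2*(-5) = -10)
((m*(S*(-1 + z)))*6 + 111)*h(12, -3) = (-(-40)*(-1 + 3)*6 + 111)*(4 + 12) = (-(-40)*2*6 + 111)*16 = (-10*(-8)*6 + 111)*16 = (80*6 + 111)*16 = (480 + 111)*16 = 591*16 = 9456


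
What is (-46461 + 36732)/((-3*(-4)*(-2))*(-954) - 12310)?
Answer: -9729/10586 ≈ -0.91904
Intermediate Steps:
(-46461 + 36732)/((-3*(-4)*(-2))*(-954) - 12310) = -9729/((12*(-2))*(-954) - 12310) = -9729/(-24*(-954) - 12310) = -9729/(22896 - 12310) = -9729/10586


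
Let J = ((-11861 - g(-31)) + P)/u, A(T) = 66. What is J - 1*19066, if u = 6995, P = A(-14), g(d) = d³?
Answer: -133348674/6995 ≈ -19063.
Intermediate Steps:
P = 66
J = 17996/6995 (J = ((-11861 - 1*(-31)³) + 66)/6995 = ((-11861 - 1*(-29791)) + 66)*(1/6995) = ((-11861 + 29791) + 66)*(1/6995) = (17930 + 66)*(1/6995) = 17996*(1/6995) = 17996/6995 ≈ 2.5727)
J - 1*19066 = 17996/6995 - 1*19066 = 17996/6995 - 19066 = -133348674/6995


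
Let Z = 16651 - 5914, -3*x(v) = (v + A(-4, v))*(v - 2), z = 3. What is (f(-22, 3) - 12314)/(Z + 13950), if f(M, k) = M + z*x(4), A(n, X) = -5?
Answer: -12334/24687 ≈ -0.49962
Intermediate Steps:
x(v) = -(-5 + v)*(-2 + v)/3 (x(v) = -(v - 5)*(v - 2)/3 = -(-5 + v)*(-2 + v)/3)
f(M, k) = 2 + M (f(M, k) = M + 3*(-10/3 - 1/3*4**2 + (7/3)*4) = M + 3*(-10/3 - 1/3*16 + 28/3) = M + 3*(-10/3 - 16/3 + 28/3) = M + 3*(2/3) = M + 2 = 2 + M)
Z = 10737
(f(-22, 3) - 12314)/(Z + 13950) = ((2 - 22) - 12314)/(10737 + 13950) = (-20 - 12314)/24687 = -12334*1/24687 = -12334/24687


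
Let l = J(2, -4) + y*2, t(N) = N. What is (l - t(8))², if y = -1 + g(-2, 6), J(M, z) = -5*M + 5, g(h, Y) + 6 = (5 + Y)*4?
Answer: 3721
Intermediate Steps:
g(h, Y) = 14 + 4*Y (g(h, Y) = -6 + (5 + Y)*4 = -6 + (20 + 4*Y) = 14 + 4*Y)
J(M, z) = 5 - 5*M
y = 37 (y = -1 + (14 + 4*6) = -1 + (14 + 24) = -1 + 38 = 37)
l = 69 (l = (5 - 5*2) + 37*2 = (5 - 10) + 74 = -5 + 74 = 69)
(l - t(8))² = (69 - 1*8)² = (69 - 8)² = 61² = 3721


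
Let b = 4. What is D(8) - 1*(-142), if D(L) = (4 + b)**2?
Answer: 206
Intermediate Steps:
D(L) = 64 (D(L) = (4 + 4)**2 = 8**2 = 64)
D(8) - 1*(-142) = 64 - 1*(-142) = 64 + 142 = 206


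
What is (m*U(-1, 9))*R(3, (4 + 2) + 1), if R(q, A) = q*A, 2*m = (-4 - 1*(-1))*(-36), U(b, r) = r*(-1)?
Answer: -10206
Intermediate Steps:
U(b, r) = -r
m = 54 (m = ((-4 - 1*(-1))*(-36))/2 = ((-4 + 1)*(-36))/2 = (-3*(-36))/2 = (1/2)*108 = 54)
R(q, A) = A*q
(m*U(-1, 9))*R(3, (4 + 2) + 1) = (54*(-1*9))*(((4 + 2) + 1)*3) = (54*(-9))*((6 + 1)*3) = -3402*3 = -486*21 = -10206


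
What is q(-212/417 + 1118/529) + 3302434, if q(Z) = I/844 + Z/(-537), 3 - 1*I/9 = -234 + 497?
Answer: 82543380270783911/24994731051 ≈ 3.3024e+6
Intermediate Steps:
I = -2340 (I = 27 - 9*(-234 + 497) = 27 - 9*263 = 27 - 2367 = -2340)
q(Z) = -585/211 - Z/537 (q(Z) = -2340/844 + Z/(-537) = -2340*1/844 + Z*(-1/537) = -585/211 - Z/537)
q(-212/417 + 1118/529) + 3302434 = (-585/211 - (-212/417 + 1118/529)/537) + 3302434 = (-585/211 - 1/537*354058/220593) + 3302434 = (-585/211 - 354058/118458441) + 3302434 = -69372894223/24994731051 + 3302434 = 82543380270783911/24994731051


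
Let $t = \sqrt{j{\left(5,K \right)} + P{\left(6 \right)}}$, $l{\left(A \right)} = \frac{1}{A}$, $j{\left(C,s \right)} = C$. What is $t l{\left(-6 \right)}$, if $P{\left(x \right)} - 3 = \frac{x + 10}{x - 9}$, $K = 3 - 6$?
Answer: $- \frac{\sqrt{6}}{9} \approx -0.27217$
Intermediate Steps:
$K = -3$ ($K = 3 - 6 = -3$)
$P{\left(x \right)} = 3 + \frac{10 + x}{-9 + x}$ ($P{\left(x \right)} = 3 + \frac{x + 10}{x - 9} = 3 + \frac{10 + x}{-9 + x}$)
$t = \frac{2 \sqrt{6}}{3}$ ($t = \sqrt{5 + \frac{-17 + 4 \cdot 6}{-9 + 6}} = \sqrt{5 + \frac{-17 + 24}{-3}} = \sqrt{5 - \frac{7}{3}} = \sqrt{\frac{8}{3}} = \frac{2 \sqrt{6}}{3} \approx 1.633$)
$t l{\left(-6 \right)} = \frac{\frac{2}{3} \sqrt{6}}{-6} = \frac{2 \sqrt{6}}{3} \left(- \frac{1}{6}\right) = - \frac{\sqrt{6}}{9}$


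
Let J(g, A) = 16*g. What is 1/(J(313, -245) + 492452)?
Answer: 1/497460 ≈ 2.0102e-6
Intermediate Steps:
1/(J(313, -245) + 492452) = 1/(16*313 + 492452) = 1/(5008 + 492452) = 1/497460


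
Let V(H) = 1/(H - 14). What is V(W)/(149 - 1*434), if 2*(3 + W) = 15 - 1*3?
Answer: 1/3135 ≈ 0.00031898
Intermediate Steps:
W = 3 (W = -3 + (15 - 1*3)/2 = -3 + (15 - 3)/2 = -3 + (½)*12 = -3 + 6 = 3)
V(H) = 1/(-14 + H)
V(W)/(149 - 1*434) = 1/((-14 + 3)*(149 - 1*434)) = 1/((-11)*(149 - 434)) = -1/11/(-285) = -1/11*(-1/285) = 1/3135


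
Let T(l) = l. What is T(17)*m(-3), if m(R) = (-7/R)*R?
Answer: -119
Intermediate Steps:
m(R) = -7
T(17)*m(-3) = 17*(-7) = -119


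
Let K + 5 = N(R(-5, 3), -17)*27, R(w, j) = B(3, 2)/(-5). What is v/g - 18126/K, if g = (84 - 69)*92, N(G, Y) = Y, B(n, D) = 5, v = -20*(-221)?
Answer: 676619/16008 ≈ 42.268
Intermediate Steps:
v = 4420
R(w, j) = -1 (R(w, j) = 5/(-5) = 5*(-1/5) = -1)
K = -464 (K = -5 - 17*27 = -5 - 459 = -464)
g = 1380 (g = 15*92 = 1380)
v/g - 18126/K = 4420/1380 - 18126/(-464) = 4420*(1/1380) - 18126*(-1/464) = 221/69 + 9063/232 = 676619/16008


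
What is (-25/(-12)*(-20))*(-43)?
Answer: 5375/3 ≈ 1791.7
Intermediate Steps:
(-25/(-12)*(-20))*(-43) = (-25*(-1/12)*(-20))*(-43) = ((25/12)*(-20))*(-43) = -125/3*(-43) = 5375/3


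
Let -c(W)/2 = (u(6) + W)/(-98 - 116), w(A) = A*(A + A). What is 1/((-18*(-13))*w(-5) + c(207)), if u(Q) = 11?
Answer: 107/1252118 ≈ 8.5455e-5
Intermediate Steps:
w(A) = 2*A**2 (w(A) = A*(2*A) = 2*A**2)
c(W) = 11/107 + W/107 (c(W) = -2*(11 + W)/(-98 - 116) = -2*(11 + W)/(-214) = -2*(11 + W)*(-1)/214 = -2*(-11/214 - W/214) = 11/107 + W/107)
1/((-18*(-13))*w(-5) + c(207)) = 1/((-18*(-13))*(2*(-5)**2) + (11/107 + (1/107)*207)) = 1/(234*(2*25) + (11/107 + 207/107)) = 1/(234*50 + 218/107) = 1/(11700 + 218/107) = 1/(1252118/107) = 107/1252118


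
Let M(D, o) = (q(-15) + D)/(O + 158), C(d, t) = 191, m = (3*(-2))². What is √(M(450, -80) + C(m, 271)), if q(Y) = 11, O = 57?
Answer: 3*√992010/215 ≈ 13.898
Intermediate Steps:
m = 36 (m = (-6)² = 36)
M(D, o) = 11/215 + D/215 (M(D, o) = (11 + D)/(57 + 158) = (11 + D)/215 = (11 + D)*(1/215) = 11/215 + D/215)
√(M(450, -80) + C(m, 271)) = √((11/215 + (1/215)*450) + 191) = √((11/215 + 90/43) + 191) = √(461/215 + 191) = √(41526/215) = 3*√992010/215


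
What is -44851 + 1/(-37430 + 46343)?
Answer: -399756962/8913 ≈ -44851.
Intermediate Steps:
-44851 + 1/(-37430 + 46343) = -44851 + 1/8913 = -399756962/8913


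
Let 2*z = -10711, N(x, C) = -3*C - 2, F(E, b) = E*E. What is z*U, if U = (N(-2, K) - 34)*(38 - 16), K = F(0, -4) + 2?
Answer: 4948482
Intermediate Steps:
F(E, b) = E²
K = 2 (K = 0² + 2 = 0 + 2 = 2)
N(x, C) = -2 - 3*C
U = -924 (U = ((-2 - 3*2) - 34)*(38 - 16) = ((-2 - 6) - 34)*22 = (-8 - 34)*22 = -42*22 = -924)
z = -10711/2 (z = (½)*(-10711) = -10711/2 ≈ -5355.5)
z*U = -10711/2*(-924) = 4948482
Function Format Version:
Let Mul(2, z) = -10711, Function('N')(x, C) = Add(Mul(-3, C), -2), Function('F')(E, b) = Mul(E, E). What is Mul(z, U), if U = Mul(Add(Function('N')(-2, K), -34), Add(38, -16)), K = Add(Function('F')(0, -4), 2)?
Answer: 4948482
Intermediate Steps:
Function('F')(E, b) = Pow(E, 2)
K = 2 (K = Add(Pow(0, 2), 2) = Add(0, 2) = 2)
Function('N')(x, C) = Add(-2, Mul(-3, C))
U = -924 (U = Mul(Add(Add(-2, Mul(-3, 2)), -34), Add(38, -16)) = Mul(Add(Add(-2, -6), -34), 22) = Mul(Add(-8, -34), 22) = Mul(-42, 22) = -924)
z = Rational(-10711, 2) (z = Mul(Rational(1, 2), -10711) = Rational(-10711, 2) ≈ -5355.5)
Mul(z, U) = Mul(Rational(-10711, 2), -924) = 4948482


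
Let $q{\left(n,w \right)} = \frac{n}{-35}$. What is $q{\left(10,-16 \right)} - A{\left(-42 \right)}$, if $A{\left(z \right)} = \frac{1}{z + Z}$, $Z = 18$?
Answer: $- \frac{41}{168} \approx -0.24405$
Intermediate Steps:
$q{\left(n,w \right)} = - \frac{n}{35}$ ($q{\left(n,w \right)} = n \left(- \frac{1}{35}\right) = - \frac{n}{35}$)
$A{\left(z \right)} = \frac{1}{18 + z}$ ($A{\left(z \right)} = \frac{1}{z + 18} = \frac{1}{18 + z}$)
$q{\left(10,-16 \right)} - A{\left(-42 \right)} = \left(- \frac{1}{35}\right) 10 - \frac{1}{18 - 42} = - \frac{2}{7} - \frac{1}{-24} = - \frac{2}{7} - - \frac{1}{24} = - \frac{2}{7} + \frac{1}{24} = - \frac{41}{168}$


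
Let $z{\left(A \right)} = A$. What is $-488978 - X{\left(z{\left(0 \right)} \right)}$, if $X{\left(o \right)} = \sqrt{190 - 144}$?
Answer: $-488978 - \sqrt{46} \approx -4.8899 \cdot 10^{5}$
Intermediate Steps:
$X{\left(o \right)} = \sqrt{46}$
$-488978 - X{\left(z{\left(0 \right)} \right)} = -488978 - \sqrt{46}$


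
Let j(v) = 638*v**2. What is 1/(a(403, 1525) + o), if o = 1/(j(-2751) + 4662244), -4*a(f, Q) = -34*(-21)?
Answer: -2416523441/431349434218 ≈ -0.0056022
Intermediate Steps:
a(f, Q) = -357/2 (a(f, Q) = -(-17)*(-21)/2 = -1/4*714 = -357/2)
o = 1/4833046882 (o = 1/(638*(-2751)**2 + 4662244) = 1/(638*7568001 + 4662244) = 1/(4828384638 + 4662244) = 1/4833046882 ≈ 2.0691e-10)
1/(a(403, 1525) + o) = 1/(-357/2 + 1/4833046882) = 1/(-431349434218/2416523441) = -2416523441/431349434218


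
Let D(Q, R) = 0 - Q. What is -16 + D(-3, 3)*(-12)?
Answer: -52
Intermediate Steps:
D(Q, R) = -Q
-16 + D(-3, 3)*(-12) = -16 - 1*(-3)*(-12) = -16 + 3*(-12) = -16 - 36 = -52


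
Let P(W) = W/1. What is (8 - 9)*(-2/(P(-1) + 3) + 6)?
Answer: -5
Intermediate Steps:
P(W) = W (P(W) = W*1 = W)
(8 - 9)*(-2/(P(-1) + 3) + 6) = (8 - 9)*(-2/(-1 + 3) + 6) = -(-2/2 + 6) = -(-2*½ + 6) = -(-1 + 6) = -1*5 = -5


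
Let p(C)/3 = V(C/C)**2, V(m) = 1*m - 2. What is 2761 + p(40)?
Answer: 2764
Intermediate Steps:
V(m) = -2 + m (V(m) = m - 2 = -2 + m)
p(C) = 3 (p(C) = 3*(-2 + C/C)**2 = 3*(-2 + 1)**2 = 3*(-1)**2 = 3*1 = 3)
2761 + p(40) = 2761 + 3 = 2764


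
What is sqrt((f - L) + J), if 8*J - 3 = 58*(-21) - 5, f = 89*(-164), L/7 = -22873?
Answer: 5*sqrt(23258)/2 ≈ 381.26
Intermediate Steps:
L = -160111 (L = 7*(-22873) = -160111)
f = -14596
J = -305/2 (J = 3/8 + (58*(-21) - 5)/8 = 3/8 + (-1218 - 5)/8 = 3/8 + (1/8)*(-1223) = 3/8 - 1223/8 = -305/2 ≈ -152.50)
sqrt((f - L) + J) = sqrt((-14596 - 1*(-160111)) - 305/2) = sqrt((-14596 + 160111) - 305/2) = sqrt(145515 - 305/2) = sqrt(290725/2) = 5*sqrt(23258)/2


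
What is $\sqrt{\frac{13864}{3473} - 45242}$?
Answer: $\frac{i \sqrt{545648593746}}{3473} \approx 212.69 i$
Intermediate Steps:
$\sqrt{\frac{13864}{3473} - 45242} = \sqrt{- \frac{157111602}{3473}} = \frac{i \sqrt{545648593746}}{3473}$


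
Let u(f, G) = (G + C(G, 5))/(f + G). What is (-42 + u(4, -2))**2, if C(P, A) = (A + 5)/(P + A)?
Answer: 15376/9 ≈ 1708.4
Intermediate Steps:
C(P, A) = (5 + A)/(A + P)
u(f, G) = (G + 10/(5 + G))/(G + f) (u(f, G) = (G + (5 + 5)/(5 + G))/(f + G) = (G + 10/(5 + G))/(G + f))
(-42 + u(4, -2))**2 = (-42 + (10 - 2*(5 - 2))/((5 - 2)*(-2 + 4)))**2 = (-42 + (10 - 2*3)/(3*2))**2 = (-42 + (1/3)*(1/2)*(10 - 6))**2 = (-42 + (1/3)*(1/2)*4)**2 = (-42 + 2/3)**2 = (-124/3)**2 = 15376/9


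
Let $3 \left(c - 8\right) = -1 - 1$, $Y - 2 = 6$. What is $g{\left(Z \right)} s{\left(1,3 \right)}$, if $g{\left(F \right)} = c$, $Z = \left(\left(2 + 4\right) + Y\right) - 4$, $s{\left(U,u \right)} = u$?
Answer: $22$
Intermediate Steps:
$Y = 8$ ($Y = 2 + 6 = 8$)
$Z = 10$ ($Z = \left(\left(2 + 4\right) + 8\right) - 4 = \left(6 + 8\right) - 4 = 14 - 4 = 10$)
$c = \frac{22}{3}$ ($c = 8 + \frac{-1 - 1}{3} = 8 + \frac{1}{3} \left(-2\right) = 8 - \frac{2}{3} = \frac{22}{3} \approx 7.3333$)
$g{\left(F \right)} = \frac{22}{3}$
$g{\left(Z \right)} s{\left(1,3 \right)} = \frac{22}{3} \cdot 3 = 22$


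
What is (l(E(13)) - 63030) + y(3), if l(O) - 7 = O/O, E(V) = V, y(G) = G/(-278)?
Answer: -17520119/278 ≈ -63022.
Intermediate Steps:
y(G) = -G/278 (y(G) = G*(-1/278) = -G/278)
l(O) = 8 (l(O) = 7 + O/O = 7 + 1 = 8)
(l(E(13)) - 63030) + y(3) = (8 - 63030) - 1/278*3 = -63022 - 3/278 = -17520119/278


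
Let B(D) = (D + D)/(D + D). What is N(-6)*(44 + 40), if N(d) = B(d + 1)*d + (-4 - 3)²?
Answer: 3612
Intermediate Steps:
B(D) = 1 (B(D) = (2*D)/((2*D)) = (2*D)*(1/(2*D)) = 1)
N(d) = 49 + d (N(d) = 1*d + (-4 - 3)² = d + (-7)² = d + 49 = 49 + d)
N(-6)*(44 + 40) = (49 - 6)*(44 + 40) = 43*84 = 3612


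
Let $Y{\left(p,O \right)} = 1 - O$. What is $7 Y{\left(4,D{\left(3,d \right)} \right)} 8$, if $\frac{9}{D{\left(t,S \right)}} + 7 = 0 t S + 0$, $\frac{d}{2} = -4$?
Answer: $128$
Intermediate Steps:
$d = -8$ ($d = 2 \left(-4\right) = -8$)
$D{\left(t,S \right)} = - \frac{9}{7}$ ($D{\left(t,S \right)} = \frac{9}{-7 + \left(0 t S + 0\right)} = \frac{9}{-7 + \left(0 S + 0\right)} = \frac{9}{-7 + \left(0 + 0\right)} = \frac{9}{-7 + 0} = \frac{9}{-7} = 9 \left(- \frac{1}{7}\right) = - \frac{9}{7}$)
$7 Y{\left(4,D{\left(3,d \right)} \right)} 8 = 7 \left(1 - - \frac{9}{7}\right) 8 = 7 \left(1 + \frac{9}{7}\right) 8 = 7 \cdot \frac{16}{7} \cdot 8 = 16 \cdot 8 = 128$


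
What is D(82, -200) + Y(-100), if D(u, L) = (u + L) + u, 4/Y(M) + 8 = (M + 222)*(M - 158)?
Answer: -283357/7871 ≈ -36.000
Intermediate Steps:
Y(M) = 4/(-8 + (-158 + M)*(222 + M)) (Y(M) = 4/(-8 + (M + 222)*(M - 158)) = 4/(-8 + (222 + M)*(-158 + M)) = 4/(-8 + (-158 + M)*(222 + M)))
D(u, L) = L + 2*u (D(u, L) = (L + u) + u = L + 2*u)
D(82, -200) + Y(-100) = (-200 + 2*82) + 4/(-35084 + (-100)² + 64*(-100)) = (-200 + 164) + 4/(-35084 + 10000 - 6400) = -36 + 4/(-31484) = -36 + 4*(-1/31484) = -36 - 1/7871 = -283357/7871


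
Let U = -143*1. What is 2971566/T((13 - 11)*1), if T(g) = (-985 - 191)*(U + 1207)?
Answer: -495261/208544 ≈ -2.3749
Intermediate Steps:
U = -143
T(g) = -1251264 (T(g) = (-985 - 191)*(-143 + 1207) = -1176*1064 = -1251264)
2971566/T((13 - 11)*1) = 2971566/(-1251264) = 2971566*(-1/1251264) = -495261/208544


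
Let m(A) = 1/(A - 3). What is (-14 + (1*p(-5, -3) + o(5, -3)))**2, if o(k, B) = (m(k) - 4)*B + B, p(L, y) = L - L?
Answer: 169/4 ≈ 42.250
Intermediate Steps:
m(A) = 1/(-3 + A)
p(L, y) = 0
o(k, B) = B + B*(-4 + 1/(-3 + k)) (o(k, B) = (1/(-3 + k) - 4)*B + B = (-4 + 1/(-3 + k))*B + B = B*(-4 + 1/(-3 + k)) + B = B + B*(-4 + 1/(-3 + k)))
(-14 + (1*p(-5, -3) + o(5, -3)))**2 = (-14 + (1*0 - 3*(10 - 3*5)/(-3 + 5)))**2 = (-14 + (0 - 3*(10 - 15)/2))**2 = (-14 + (0 - 3*1/2*(-5)))**2 = (-14 + (0 + 15/2))**2 = (-14 + 15/2)**2 = (-13/2)**2 = 169/4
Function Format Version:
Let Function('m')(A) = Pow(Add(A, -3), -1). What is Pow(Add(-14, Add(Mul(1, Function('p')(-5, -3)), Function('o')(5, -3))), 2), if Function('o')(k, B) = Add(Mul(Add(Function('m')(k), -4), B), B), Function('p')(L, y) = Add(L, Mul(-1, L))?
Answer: Rational(169, 4) ≈ 42.250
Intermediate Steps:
Function('m')(A) = Pow(Add(-3, A), -1)
Function('p')(L, y) = 0
Function('o')(k, B) = Add(B, Mul(B, Add(-4, Pow(Add(-3, k), -1)))) (Function('o')(k, B) = Add(Mul(Add(Pow(Add(-3, k), -1), -4), B), B) = Add(Mul(Add(-4, Pow(Add(-3, k), -1)), B), B) = Add(Mul(B, Add(-4, Pow(Add(-3, k), -1))), B) = Add(B, Mul(B, Add(-4, Pow(Add(-3, k), -1)))))
Pow(Add(-14, Add(Mul(1, Function('p')(-5, -3)), Function('o')(5, -3))), 2) = Pow(Add(-14, Add(Mul(1, 0), Mul(-3, Pow(Add(-3, 5), -1), Add(10, Mul(-3, 5))))), 2) = Pow(Add(-14, Add(0, Mul(-3, Pow(2, -1), Add(10, -15)))), 2) = Pow(Add(-14, Add(0, Mul(-3, Rational(1, 2), -5))), 2) = Pow(Add(-14, Add(0, Rational(15, 2))), 2) = Pow(Add(-14, Rational(15, 2)), 2) = Pow(Rational(-13, 2), 2) = Rational(169, 4)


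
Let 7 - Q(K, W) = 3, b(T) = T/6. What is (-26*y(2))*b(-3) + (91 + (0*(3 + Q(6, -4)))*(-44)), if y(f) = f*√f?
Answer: 91 + 26*√2 ≈ 127.77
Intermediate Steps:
b(T) = T/6 (b(T) = T*(⅙) = T/6)
y(f) = f^(3/2)
Q(K, W) = 4 (Q(K, W) = 7 - 1*3 = 7 - 3 = 4)
(-26*y(2))*b(-3) + (91 + (0*(3 + Q(6, -4)))*(-44)) = (-52*√2)*((⅙)*(-3)) + (91 + (0*(3 + 4))*(-44)) = -52*√2*(-½) + (91 + (0*7)*(-44)) = -52*√2*(-½) + (91 + 0*(-44)) = 26*√2 + (91 + 0) = 26*√2 + 91 = 91 + 26*√2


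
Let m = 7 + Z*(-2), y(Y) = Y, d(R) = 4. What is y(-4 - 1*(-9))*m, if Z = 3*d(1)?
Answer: -85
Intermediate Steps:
Z = 12 (Z = 3*4 = 12)
m = -17 (m = 7 + 12*(-2) = 7 - 24 = -17)
y(-4 - 1*(-9))*m = (-4 - 1*(-9))*(-17) = (-4 + 9)*(-17) = 5*(-17) = -85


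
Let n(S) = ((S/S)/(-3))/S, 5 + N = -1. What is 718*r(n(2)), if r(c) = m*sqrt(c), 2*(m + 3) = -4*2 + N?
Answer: -3590*I*sqrt(6)/3 ≈ -2931.2*I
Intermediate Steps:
N = -6 (N = -5 - 1 = -6)
n(S) = -1/(3*S) (n(S) = (1*(-1/3))/S = -1/(3*S))
m = -10 (m = -3 + (-4*2 - 6)/2 = -3 + (-8 - 6)/2 = -3 + (1/2)*(-14) = -3 - 7 = -10)
r(c) = -10*sqrt(c)
718*r(n(2)) = 718*(-10*I*sqrt(6)/6) = 718*(-5*I*sqrt(6)/3) = -3590*I*sqrt(6)/3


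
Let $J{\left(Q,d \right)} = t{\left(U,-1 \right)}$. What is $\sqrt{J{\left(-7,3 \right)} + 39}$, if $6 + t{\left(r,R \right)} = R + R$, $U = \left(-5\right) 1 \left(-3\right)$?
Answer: $\sqrt{31} \approx 5.5678$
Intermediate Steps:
$U = 15$ ($U = \left(-5\right) \left(-3\right) = 15$)
$t{\left(r,R \right)} = -6 + 2 R$ ($t{\left(r,R \right)} = -6 + \left(R + R\right) = -6 + 2 R$)
$J{\left(Q,d \right)} = -8$ ($J{\left(Q,d \right)} = -6 + 2 \left(-1\right) = -6 - 2 = -8$)
$\sqrt{J{\left(-7,3 \right)} + 39} = \sqrt{-8 + 39} = \sqrt{31}$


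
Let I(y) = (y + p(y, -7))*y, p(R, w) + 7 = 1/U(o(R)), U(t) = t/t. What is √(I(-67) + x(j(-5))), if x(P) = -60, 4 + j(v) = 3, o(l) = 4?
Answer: √4831 ≈ 69.505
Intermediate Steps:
j(v) = -1 (j(v) = -4 + 3 = -1)
U(t) = 1
p(R, w) = -6 (p(R, w) = -7 + 1/1 = -7 + 1 = -6)
I(y) = y*(-6 + y) (I(y) = (y - 6)*y = (-6 + y)*y = y*(-6 + y))
√(I(-67) + x(j(-5))) = √(-67*(-6 - 67) - 60) = √(-67*(-73) - 60) = √(4891 - 60) = √4831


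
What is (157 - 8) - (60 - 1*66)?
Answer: 155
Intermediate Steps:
(157 - 8) - (60 - 1*66) = 149 - (60 - 66) = 149 - 1*(-6) = 149 + 6 = 155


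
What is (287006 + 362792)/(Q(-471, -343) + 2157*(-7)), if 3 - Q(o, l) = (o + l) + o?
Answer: -649798/13811 ≈ -47.049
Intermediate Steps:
Q(o, l) = 3 - l - 2*o (Q(o, l) = 3 - ((o + l) + o) = 3 - ((l + o) + o) = 3 - (l + 2*o) = 3 + (-l - 2*o) = 3 - l - 2*o)
(287006 + 362792)/(Q(-471, -343) + 2157*(-7)) = (287006 + 362792)/((3 - 1*(-343) - 2*(-471)) + 2157*(-7)) = 649798/((3 + 343 + 942) - 15099) = 649798/(1288 - 15099) = 649798/(-13811) = 649798*(-1/13811) = -649798/13811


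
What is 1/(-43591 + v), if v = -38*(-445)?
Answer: -1/26681 ≈ -3.7480e-5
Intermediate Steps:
v = 16910
1/(-43591 + v) = 1/(-43591 + 16910) = 1/(-26681) = -1/26681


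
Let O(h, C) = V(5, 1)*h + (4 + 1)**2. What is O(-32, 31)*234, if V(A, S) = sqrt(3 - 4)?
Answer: 5850 - 7488*I ≈ 5850.0 - 7488.0*I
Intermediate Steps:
V(A, S) = I (V(A, S) = sqrt(-1) = I)
O(h, C) = 25 + I*h (O(h, C) = I*h + (4 + 1)**2 = I*h + 5**2 = I*h + 25 = 25 + I*h)
O(-32, 31)*234 = (25 + I*(-32))*234 = (25 - 32*I)*234 = 5850 - 7488*I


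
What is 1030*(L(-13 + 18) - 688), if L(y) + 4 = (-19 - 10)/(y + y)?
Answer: -715747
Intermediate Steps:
L(y) = -4 - 29/(2*y) (L(y) = -4 + (-19 - 10)/(y + y) = -4 - 29*1/(2*y) = -4 - 29/(2*y))
1030*(L(-13 + 18) - 688) = 1030*((-4 - 29/(2*(-13 + 18))) - 688) = 1030*((-4 - 29/2/5) - 688) = 1030*((-4 - 29/2*⅕) - 688) = 1030*((-4 - 29/10) - 688) = 1030*(-69/10 - 688) = 1030*(-6949/10) = -715747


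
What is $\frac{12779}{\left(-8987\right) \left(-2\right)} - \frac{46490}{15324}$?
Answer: $- \frac{79973233}{34429197} \approx -2.3228$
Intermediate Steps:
$\frac{12779}{\left(-8987\right) \left(-2\right)} - \frac{46490}{15324} = \frac{12779}{17974} - \frac{23245}{7662} = - \frac{79973233}{34429197}$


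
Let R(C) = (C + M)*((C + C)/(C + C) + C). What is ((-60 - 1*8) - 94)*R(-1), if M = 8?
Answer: 0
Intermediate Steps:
R(C) = (1 + C)*(8 + C) (R(C) = (C + 8)*((C + C)/(C + C) + C) = (8 + C)*((2*C)/((2*C)) + C) = (8 + C)*((2*C)*(1/(2*C)) + C) = (8 + C)*(1 + C) = (1 + C)*(8 + C))
((-60 - 1*8) - 94)*R(-1) = ((-60 - 1*8) - 94)*(8 + (-1)² + 9*(-1)) = ((-60 - 8) - 94)*(8 + 1 - 9) = (-68 - 94)*0 = -162*0 = 0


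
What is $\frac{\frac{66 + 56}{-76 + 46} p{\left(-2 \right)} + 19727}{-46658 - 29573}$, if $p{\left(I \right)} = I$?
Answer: $- \frac{296027}{1143465} \approx -0.25889$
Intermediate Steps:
$\frac{\frac{66 + 56}{-76 + 46} p{\left(-2 \right)} + 19727}{-46658 - 29573} = \frac{\frac{66 + 56}{-76 + 46} \left(-2\right) + 19727}{-46658 - 29573} = \frac{\frac{122}{-30} \left(-2\right) + 19727}{-76231} = \left(122 \left(- \frac{1}{30}\right) \left(-2\right) + 19727\right) \left(- \frac{1}{76231}\right) = \left(\left(- \frac{61}{15}\right) \left(-2\right) + 19727\right) \left(- \frac{1}{76231}\right) = \left(\frac{122}{15} + 19727\right) \left(- \frac{1}{76231}\right) = \frac{296027}{15} \left(- \frac{1}{76231}\right) = - \frac{296027}{1143465}$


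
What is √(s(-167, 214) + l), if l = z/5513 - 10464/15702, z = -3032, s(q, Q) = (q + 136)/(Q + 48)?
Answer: I*√19070909525231901786/3780010502 ≈ 1.1553*I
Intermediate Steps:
s(q, Q) = (136 + q)/(48 + Q)
l = -17549416/14427521 (l = -3032/5513 - 10464/15702 = -3032*1/5513 - 10464*1/15702 = -3032/5513 - 1744/2617 = -17549416/14427521 ≈ -1.2164)
√(s(-167, 214) + l) = √((136 - 167)/(48 + 214) - 17549416/14427521) = √(-31/262 - 17549416/14427521) = √(-5045200143/3780010502) = I*√19070909525231901786/3780010502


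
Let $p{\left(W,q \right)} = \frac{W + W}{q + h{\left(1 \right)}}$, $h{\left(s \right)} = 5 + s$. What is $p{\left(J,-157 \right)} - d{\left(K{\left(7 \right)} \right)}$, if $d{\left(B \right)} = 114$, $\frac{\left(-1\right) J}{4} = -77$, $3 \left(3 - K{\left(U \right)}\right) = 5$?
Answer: $- \frac{17830}{151} \approx -118.08$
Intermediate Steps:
$K{\left(U \right)} = \frac{4}{3}$ ($K{\left(U \right)} = 3 - \frac{5}{3} = \frac{4}{3}$)
$J = 308$ ($J = \left(-4\right) \left(-77\right) = 308$)
$p{\left(W,q \right)} = \frac{2 W}{6 + q}$ ($p{\left(W,q \right)} = \frac{W + W}{q + \left(5 + 1\right)} = \frac{2 W}{q + 6} = \frac{2 W}{6 + q}$)
$p{\left(J,-157 \right)} - d{\left(K{\left(7 \right)} \right)} = 2 \cdot 308 \frac{1}{6 - 157} - 114 = 2 \cdot 308 \frac{1}{-151} - 114 = 2 \cdot 308 \left(- \frac{1}{151}\right) - 114 = - \frac{616}{151} - 114 = - \frac{17830}{151}$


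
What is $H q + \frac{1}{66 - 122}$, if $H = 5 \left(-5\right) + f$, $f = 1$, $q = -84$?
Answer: $\frac{112895}{56} \approx 2016.0$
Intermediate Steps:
$H = -24$ ($H = 5 \left(-5\right) + 1 = -25 + 1 = -24$)
$H q + \frac{1}{66 - 122} = \left(-24\right) \left(-84\right) + \frac{1}{66 - 122} = 2016 + \frac{1}{-56} = 2016 - \frac{1}{56} = \frac{112895}{56}$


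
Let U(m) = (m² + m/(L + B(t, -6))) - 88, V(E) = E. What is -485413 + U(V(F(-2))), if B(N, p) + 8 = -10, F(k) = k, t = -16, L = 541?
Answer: -253914933/523 ≈ -4.8550e+5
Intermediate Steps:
B(N, p) = -18 (B(N, p) = -8 - 10 = -18)
U(m) = -88 + m² + m/523 (U(m) = (m² + m/(541 - 18)) - 88 = (m² + m/523) - 88 = -88 + m² + m/523)
-485413 + U(V(F(-2))) = -485413 + (-88 + (-2)² + (1/523)*(-2)) = -485413 + (-88 + 4 - 2/523) = -485413 - 43934/523 = -253914933/523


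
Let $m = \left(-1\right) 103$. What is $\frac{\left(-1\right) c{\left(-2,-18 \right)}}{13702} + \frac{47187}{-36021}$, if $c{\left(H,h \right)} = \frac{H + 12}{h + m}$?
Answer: $- \frac{13038824824}{9953454797} \approx -1.31$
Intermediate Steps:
$m = -103$
$c{\left(H,h \right)} = \frac{12 + H}{-103 + h}$ ($c{\left(H,h \right)} = \frac{H + 12}{h - 103} = \frac{12 + H}{-103 + h}$)
$\frac{\left(-1\right) c{\left(-2,-18 \right)}}{13702} + \frac{47187}{-36021} = \frac{\left(-1\right) \frac{12 - 2}{-103 - 18}}{13702} + \frac{47187}{-36021} = - \frac{10}{-121} \cdot \frac{1}{13702} + 47187 \left(- \frac{1}{36021}\right) = - \frac{\left(-1\right) 10}{121} \cdot \frac{1}{13702} - \frac{15729}{12007} = \left(-1\right) \left(- \frac{10}{121}\right) \frac{1}{13702} - \frac{15729}{12007} = \frac{10}{121} \cdot \frac{1}{13702} - \frac{15729}{12007} = \frac{5}{828971} - \frac{15729}{12007} = - \frac{13038824824}{9953454797}$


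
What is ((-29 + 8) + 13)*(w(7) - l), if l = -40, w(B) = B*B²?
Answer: -3064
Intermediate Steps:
w(B) = B³
((-29 + 8) + 13)*(w(7) - l) = ((-29 + 8) + 13)*(7³ - 1*(-40)) = (-21 + 13)*(343 + 40) = -8*383 = -3064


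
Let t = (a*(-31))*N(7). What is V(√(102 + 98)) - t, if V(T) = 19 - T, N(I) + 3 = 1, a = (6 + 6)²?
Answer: -8909 - 10*√2 ≈ -8923.1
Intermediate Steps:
a = 144 (a = 12² = 144)
N(I) = -2 (N(I) = -3 + 1 = -2)
t = 8928 (t = (144*(-31))*(-2) = -4464*(-2) = 8928)
V(√(102 + 98)) - t = (19 - √(102 + 98)) - 1*8928 = (19 - √200) - 8928 = (19 - 10*√2) - 8928 = -8909 - 10*√2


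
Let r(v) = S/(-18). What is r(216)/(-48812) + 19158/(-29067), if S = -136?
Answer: -701519935/1064113803 ≈ -0.65925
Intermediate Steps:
r(v) = 68/9 (r(v) = -136/(-18) = -136*(-1/18) = 68/9)
r(216)/(-48812) + 19158/(-29067) = (68/9)/(-48812) + 19158/(-29067) = (68/9)*(-1/48812) + 19158*(-1/29067) = -17/109827 - 6386/9689 = -701519935/1064113803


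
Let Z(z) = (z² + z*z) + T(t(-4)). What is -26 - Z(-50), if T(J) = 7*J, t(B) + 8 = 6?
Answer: -5012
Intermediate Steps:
t(B) = -2 (t(B) = -8 + 6 = -2)
Z(z) = -14 + 2*z² (Z(z) = (z² + z*z) + 7*(-2) = (z² + z²) - 14 = 2*z² - 14 = -14 + 2*z²)
-26 - Z(-50) = -26 - (-14 + 2*(-50)²) = -26 - (-14 + 2*2500) = -26 - (-14 + 5000) = -26 - 1*4986 = -26 - 4986 = -5012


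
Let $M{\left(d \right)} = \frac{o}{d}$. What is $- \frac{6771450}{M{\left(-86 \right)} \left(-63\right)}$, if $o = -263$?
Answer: $\frac{27730700}{789} \approx 35147.0$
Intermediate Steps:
$M{\left(d \right)} = - \frac{263}{d}$
$- \frac{6771450}{M{\left(-86 \right)} \left(-63\right)} = - \frac{6771450}{- \frac{263}{-86} \left(-63\right)} = - \frac{6771450}{\left(-263\right) \left(- \frac{1}{86}\right) \left(-63\right)} = - \frac{6771450}{\frac{263}{86} \left(-63\right)} = - \frac{6771450}{- \frac{16569}{86}} = \left(-6771450\right) \left(- \frac{86}{16569}\right) = \frac{27730700}{789}$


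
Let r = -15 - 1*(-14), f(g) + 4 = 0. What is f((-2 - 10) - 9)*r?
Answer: 4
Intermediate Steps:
f(g) = -4 (f(g) = -4 + 0 = -4)
r = -1 (r = -15 + 14 = -1)
f((-2 - 10) - 9)*r = -4*(-1) = 4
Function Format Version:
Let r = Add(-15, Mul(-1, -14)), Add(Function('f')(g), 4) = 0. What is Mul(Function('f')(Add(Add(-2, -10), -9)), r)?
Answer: 4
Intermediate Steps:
Function('f')(g) = -4 (Function('f')(g) = Add(-4, 0) = -4)
r = -1 (r = Add(-15, 14) = -1)
Mul(Function('f')(Add(Add(-2, -10), -9)), r) = Mul(-4, -1) = 4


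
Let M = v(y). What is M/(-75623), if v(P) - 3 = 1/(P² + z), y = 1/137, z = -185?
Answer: -10398023/262583020472 ≈ -3.9599e-5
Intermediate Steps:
y = 1/137 ≈ 0.0072993
v(P) = 3 + 1/(-185 + P²) (v(P) = 3 + 1/(P² - 185) = 3 + 1/(-185 + P²))
M = 10398023/3472264 (M = (-554 + 3*(1/137)²)/(-185 + (1/137)²) = (-554 + 3*(1/18769))/(-185 + 1/18769) = (-554 + 3/18769)/(-3472264/18769) = -18769/3472264*(-10398023/18769) = 10398023/3472264 ≈ 2.9946)
M/(-75623) = (10398023/3472264)/(-75623) = (10398023/3472264)*(-1/75623) = -10398023/262583020472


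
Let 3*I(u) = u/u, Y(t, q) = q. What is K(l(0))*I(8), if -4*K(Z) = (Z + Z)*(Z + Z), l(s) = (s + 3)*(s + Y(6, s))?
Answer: 0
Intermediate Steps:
l(s) = 2*s*(3 + s) (l(s) = (s + 3)*(s + s) = (3 + s)*(2*s) = 2*s*(3 + s))
I(u) = 1/3 (I(u) = (u/u)/3 = (1/3)*1 = 1/3)
K(Z) = -Z**2 (K(Z) = -(Z + Z)*(Z + Z)/4 = -2*Z*2*Z/4 = -Z**2)
K(l(0))*I(8) = -(2*0*(3 + 0))**2*(1/3) = -(2*0*3)**2*(1/3) = -1*0**2*(1/3) = -1*0*(1/3) = 0*(1/3) = 0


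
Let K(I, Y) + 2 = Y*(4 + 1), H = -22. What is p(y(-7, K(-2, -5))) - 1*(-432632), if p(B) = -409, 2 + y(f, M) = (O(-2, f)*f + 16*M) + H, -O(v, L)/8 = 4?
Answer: 432223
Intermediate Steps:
O(v, L) = -32 (O(v, L) = -8*4 = -32)
K(I, Y) = -2 + 5*Y (K(I, Y) = -2 + Y*(4 + 1) = -2 + Y*5 = -2 + 5*Y)
y(f, M) = -24 - 32*f + 16*M (y(f, M) = -2 + ((-32*f + 16*M) - 22) = -2 + (-22 - 32*f + 16*M) = -24 - 32*f + 16*M)
p(y(-7, K(-2, -5))) - 1*(-432632) = -409 - 1*(-432632) = -409 + 432632 = 432223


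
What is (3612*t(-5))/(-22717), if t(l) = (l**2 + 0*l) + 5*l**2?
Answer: -541800/22717 ≈ -23.850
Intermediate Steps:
t(l) = 6*l**2 (t(l) = (l**2 + 0) + 5*l**2 = l**2 + 5*l**2 = 6*l**2)
(3612*t(-5))/(-22717) = (3612*(6*(-5)**2))/(-22717) = (3612*(6*25))*(-1/22717) = (3612*150)*(-1/22717) = 541800*(-1/22717) = -541800/22717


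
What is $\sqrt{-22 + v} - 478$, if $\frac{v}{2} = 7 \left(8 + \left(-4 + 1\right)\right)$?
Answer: $-478 + 4 \sqrt{3} \approx -471.07$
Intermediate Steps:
$v = 70$ ($v = 2 \cdot 7 \left(8 + \left(-4 + 1\right)\right) = 2 \cdot 7 \left(8 - 3\right) = 2 \cdot 7 \cdot 5 = 2 \cdot 35 = 70$)
$\sqrt{-22 + v} - 478 = \sqrt{-22 + 70} - 478 = \sqrt{48} - 478 = 4 \sqrt{3} - 478 = -478 + 4 \sqrt{3}$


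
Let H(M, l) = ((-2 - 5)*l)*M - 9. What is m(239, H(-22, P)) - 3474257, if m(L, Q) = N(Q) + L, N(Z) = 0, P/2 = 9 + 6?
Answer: -3474018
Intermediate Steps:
P = 30 (P = 2*(9 + 6) = 2*15 = 30)
H(M, l) = -9 - 7*M*l (H(M, l) = (-7*l)*M - 9 = -7*M*l - 9 = -9 - 7*M*l)
m(L, Q) = L (m(L, Q) = 0 + L = L)
m(239, H(-22, P)) - 3474257 = 239 - 3474257 = -3474018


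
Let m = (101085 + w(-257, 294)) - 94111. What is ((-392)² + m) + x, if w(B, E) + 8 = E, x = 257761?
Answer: 418685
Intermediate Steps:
w(B, E) = -8 + E
m = 7260 (m = (101085 + (-8 + 294)) - 94111 = (101085 + 286) - 94111 = 101371 - 94111 = 7260)
((-392)² + m) + x = ((-392)² + 7260) + 257761 = (153664 + 7260) + 257761 = 160924 + 257761 = 418685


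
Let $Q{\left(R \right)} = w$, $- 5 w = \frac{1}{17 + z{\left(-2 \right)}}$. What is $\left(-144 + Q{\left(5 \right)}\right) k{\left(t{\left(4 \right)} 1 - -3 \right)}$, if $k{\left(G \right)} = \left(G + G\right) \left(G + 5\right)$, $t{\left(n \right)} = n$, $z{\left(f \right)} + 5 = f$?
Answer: $- \frac{604884}{25} \approx -24195.0$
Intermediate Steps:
$z{\left(f \right)} = -5 + f$
$w = - \frac{1}{50}$ ($w = - \frac{1}{5 \left(17 - 7\right)} = - \frac{1}{5 \cdot 10} = \left(- \frac{1}{5}\right) \frac{1}{10} = - \frac{1}{50} \approx -0.02$)
$Q{\left(R \right)} = - \frac{1}{50}$
$k{\left(G \right)} = 2 G \left(5 + G\right)$
$\left(-144 + Q{\left(5 \right)}\right) k{\left(t{\left(4 \right)} 1 - -3 \right)} = \left(-144 - \frac{1}{50}\right) 2 \left(4 \cdot 1 - -3\right) \left(5 + \left(4 \cdot 1 - -3\right)\right) = - \frac{7201 \cdot 2 \left(4 + 3\right) \left(5 + \left(4 + 3\right)\right)}{50} = - \frac{7201 \cdot 2 \cdot 7 \left(5 + 7\right)}{50} = - \frac{7201 \cdot 2 \cdot 7 \cdot 12}{50} = \left(- \frac{7201}{50}\right) 168 = - \frac{604884}{25}$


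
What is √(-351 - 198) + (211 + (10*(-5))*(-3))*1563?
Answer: 564243 + 3*I*√61 ≈ 5.6424e+5 + 23.431*I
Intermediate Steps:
√(-351 - 198) + (211 + (10*(-5))*(-3))*1563 = √(-549) + (211 - 50*(-3))*1563 = 3*I*√61 + (211 + 150)*1563 = 3*I*√61 + 361*1563 = 3*I*√61 + 564243 = 564243 + 3*I*√61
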